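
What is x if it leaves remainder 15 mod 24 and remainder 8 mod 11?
63

Using Chinese Remainder Theorem:
M = 24 × 11 = 264
M1 = 11, M2 = 24
y1 = 11^(-1) mod 24 = 11
y2 = 24^(-1) mod 11 = 6
x = (15×11×11 + 8×24×6) mod 264 = 63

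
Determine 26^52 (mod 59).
41

Repeated squaring. Binary of 52 = 110100.
26^1 ≡ 26 (mod 59); 26^2 ≡ 27 (mod 59); 26^4 ≡ 21 (mod 59); 26^8 ≡ 28 (mod 59); 26^16 ≡ 17 (mod 59); 26^32 ≡ 53 (mod 59)
26^52 = 26^4 × 26^16 × 26^32 ≡ 41 (mod 59)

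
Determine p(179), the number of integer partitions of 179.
625846753120

p(n) counts ways to write n as a sum of positive integers (order ignored).
Euler's pentagonal recurrence: p(k) = p(k-1) + p(k-2) - p(k-5) - p(k-7) + p(k-12) + p(k-15) - ... (offsets j(3j∓1)/2, signs ++--, p(0)=1, p(<0)=0).
DP table for k = 0..178: p(0)=1, p(1)=1, p(2)=2, p(3)=3, p(4)=5, p(5)=7, p(6)=11, p(7)=15, p(8)=22, p(9)=30, p(10)=42, p(11)=56, p(12)=77, p(13)=101, p(14)=135, p(15)=176, p(16)=231, p(17)=297, p(18)=385, p(19)=490, p(20)=627, p(21)=792, p(22)=1002, p(23)=1255, p(24)=1575, p(25)=1958, p(26)=2436, p(27)=3010, p(28)=3718, p(29)=4565, p(30)=5604, p(31)=6842, p(32)=8349, p(33)=10143, p(34)=12310, p(35)=14883, p(36)=17977, p(37)=21637, p(38)=26015, p(39)=31185, p(40)=37338, p(41)=44583, p(42)=53174, p(43)=63261, p(44)=75175, p(45)=89134, p(46)=105558, p(47)=124754, p(48)=147273, p(49)=173525, p(50)=204226, p(51)=239943, p(52)=281589, p(53)=329931, p(54)=386155, p(55)=451276, p(56)=526823, p(57)=614154, p(58)=715220, p(59)=831820, p(60)=966467, p(61)=1121505, p(62)=1300156, p(63)=1505499, p(64)=1741630, p(65)=2012558, p(66)=2323520, p(67)=2679689, p(68)=3087735, p(69)=3554345, p(70)=4087968, p(71)=4697205, p(72)=5392783, p(73)=6185689, p(74)=7089500, p(75)=8118264, p(76)=9289091, p(77)=10619863, p(78)=12132164, p(79)=13848650, p(80)=15796476, p(81)=18004327, p(82)=20506255, p(83)=23338469, p(84)=26543660, p(85)=30167357, p(86)=34262962, p(87)=38887673, p(88)=44108109, p(89)=49995925, p(90)=56634173, p(91)=64112359, p(92)=72533807, p(93)=82010177, p(94)=92669720, p(95)=104651419, p(96)=118114304, p(97)=133230930, p(98)=150198136, p(99)=169229875, p(100)=190569292, p(101)=214481126, p(102)=241265379, p(103)=271248950, p(104)=304801365, p(105)=342325709, p(106)=384276336, p(107)=431149389, p(108)=483502844, p(109)=541946240, p(110)=607163746, p(111)=679903203, p(112)=761002156, p(113)=851376628, p(114)=952050665, p(115)=1064144451, p(116)=1188908248, p(117)=1327710076, p(118)=1482074143, p(119)=1653668665, p(120)=1844349560, p(121)=2056148051, p(122)=2291320912, p(123)=2552338241, p(124)=2841940500, p(125)=3163127352, p(126)=3519222692, p(127)=3913864295, p(128)=4351078600, p(129)=4835271870, p(130)=5371315400, p(131)=5964539504, p(132)=6620830889, p(133)=7346629512, p(134)=8149040695, p(135)=9035836076, p(136)=10015581680, p(137)=11097645016, p(138)=12292341831, p(139)=13610949895, p(140)=15065878135, p(141)=16670689208, p(142)=18440293320, p(143)=20390982757, p(144)=22540654445, p(145)=24908858009, p(146)=27517052599, p(147)=30388671978, p(148)=33549419497, p(149)=37027355200, p(150)=40853235313, p(151)=45060624582, p(152)=49686288421, p(153)=54770336324, p(154)=60356673280, p(155)=66493182097, p(156)=73232243759, p(157)=80630964769, p(158)=88751778802, p(159)=97662728555, p(160)=107438159466, p(161)=118159068427, p(162)=129913904637, p(163)=142798995930, p(164)=156919475295, p(165)=172389800255, p(166)=189334822579, p(167)=207890420102, p(168)=228204732751, p(169)=250438925115, p(170)=274768617130, p(171)=301384802048, p(172)=330495499613, p(173)=362326859895, p(174)=397125074750, p(175)=435157697830, p(176)=476715857290, p(177)=522115831195, p(178)=571701605655.
Final step: p(179) = p(178) + p(177) - p(174) - p(172) + p(167) + p(164) - p(157) - p(153) + p(144) + p(139) - p(128) - p(122) + p(109) + p(102) - p(87) - p(79) + p(62) + p(53) - p(34) - p(24) + p(3)
= 571701605655 + 522115831195 - 397125074750 - 330495499613 + 207890420102 + 156919475295 - 80630964769 - 54770336324 + 22540654445 + 13610949895 - 4351078600 - 2291320912 + 541946240 + 241265379 - 38887673 - 13848650 + 1300156 + 329931 - 12310 - 1575 + 3
= 625846753120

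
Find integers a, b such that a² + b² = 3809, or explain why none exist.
28² + 55² (a=28, b=55)

Factorization: 3809 = 13 × 293
By Fermat: n is sum of two squares iff every prime p ≡ 3 (mod 4) appears to even power.
All primes ≡ 3 (mod 4) appear to even power.
Search a = 0, 1, 2, … for 3809 - a² a perfect square: first hit at a = 28: 3809 - 784 = 3025 = 55².
3809 = 28² + 55² = 784 + 3025 ✓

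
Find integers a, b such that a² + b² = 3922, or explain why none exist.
21² + 59² (a=21, b=59)

Factorization: 3922 = 2 × 37 × 53
By Fermat: n is sum of two squares iff every prime p ≡ 3 (mod 4) appears to even power.
All primes ≡ 3 (mod 4) appear to even power.
Search a = 0, 1, 2, … for 3922 - a² a perfect square: first hit at a = 21: 3922 - 441 = 3481 = 59².
3922 = 21² + 59² = 441 + 3481 ✓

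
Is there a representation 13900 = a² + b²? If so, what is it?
Not possible

Factorization: 13900 = 2^2 × 5^2 × 139
By Fermat: n is sum of two squares iff every prime p ≡ 3 (mod 4) appears to even power.
Prime(s) ≡ 3 (mod 4) with odd exponent: [(139, 1)]
Therefore 13900 cannot be expressed as a² + b².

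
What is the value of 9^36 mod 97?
96

Repeated squaring. Binary of 36 = 100100.
9^1 ≡ 9 (mod 97); 9^2 ≡ 81 (mod 97); 9^4 ≡ 62 (mod 97); 9^8 ≡ 61 (mod 97); 9^16 ≡ 35 (mod 97); 9^32 ≡ 61 (mod 97)
9^36 = 9^4 × 9^32 ≡ 96 (mod 97)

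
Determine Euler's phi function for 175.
120

175 = 5^2 × 7
φ(n) = n × ∏(1 - 1/p) for each prime p dividing n
φ(175) = 175 × (1 - 1/5) × (1 - 1/7) = 120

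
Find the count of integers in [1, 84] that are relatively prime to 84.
24

84 = 2^2 × 3 × 7
φ(n) = n × ∏(1 - 1/p) for each prime p dividing n
φ(84) = 84 × (1 - 1/2) × (1 - 1/3) × (1 - 1/7) = 24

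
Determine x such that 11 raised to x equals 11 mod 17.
1

Baby-step giant-step with step n = ⌈√17⌉ = 5.
Baby steps 11^j mod 17 (j:value) for j=0..4: 0:1, 1:11, 2:2, 3:5, 4:4.
h = 11 is already in the table at j=1, so x = 1.
Check: 11^1 ≡ 11 (mod 17).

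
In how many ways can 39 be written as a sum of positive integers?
31185

p(n) counts ways to write n as a sum of positive integers (order ignored).
Euler's pentagonal recurrence: p(k) = p(k-1) + p(k-2) - p(k-5) - p(k-7) + p(k-12) + p(k-15) - ... (offsets j(3j∓1)/2, signs ++--, p(0)=1, p(<0)=0).
DP table for k = 0..38: p(0)=1, p(1)=1, p(2)=2, p(3)=3, p(4)=5, p(5)=7, p(6)=11, p(7)=15, p(8)=22, p(9)=30, p(10)=42, p(11)=56, p(12)=77, p(13)=101, p(14)=135, p(15)=176, p(16)=231, p(17)=297, p(18)=385, p(19)=490, p(20)=627, p(21)=792, p(22)=1002, p(23)=1255, p(24)=1575, p(25)=1958, p(26)=2436, p(27)=3010, p(28)=3718, p(29)=4565, p(30)=5604, p(31)=6842, p(32)=8349, p(33)=10143, p(34)=12310, p(35)=14883, p(36)=17977, p(37)=21637, p(38)=26015.
Final step: p(39) = p(38) + p(37) - p(34) - p(32) + p(27) + p(24) - p(17) - p(13) + p(4)
= 26015 + 21637 - 12310 - 8349 + 3010 + 1575 - 297 - 101 + 5
= 31185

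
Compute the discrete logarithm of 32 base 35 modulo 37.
23

Baby-step giant-step with step n = ⌈√37⌉ = 7.
Baby steps 35^j mod 37 (j:value) for j=0..6: 0:1, 1:35, 2:4, 3:29, 4:16, 5:5, 6:27.
Giant-step multiplier: 35^(-7) ≡ 35^(36-7) = 35^29 ≡ 13 (mod 37).
Giant steps γ_i = 32·13^i mod 37: γ_0=32, γ_1=9, γ_2=6, γ_3=4 (in table at j=2).
x = i·n + j = 3·7 + 2 = 23.
Check: 35^23 ≡ 32 (mod 37).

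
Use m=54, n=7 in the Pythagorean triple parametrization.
(2867, 756, 2965)

Euclid's formula: a = m² - n², b = 2mn, c = m² + n²
m = 54, n = 7
a = 54² - 7² = 2916 - 49 = 2867
b = 2 × 54 × 7 = 756
c = 54² + 7² = 2916 + 49 = 2965
Verification: 2867² + 756² = 8219689 + 571536 = 8791225 = 2965² ✓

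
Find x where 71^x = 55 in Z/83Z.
9

Baby-step giant-step with step n = ⌈√83⌉ = 10.
Baby steps 71^j mod 83 (j:value) for j=0..9: 0:1, 1:71, 2:61, 3:15, 4:69, 5:2, 6:59, 7:39, 8:30, 9:55.
h = 55 is already in the table at j=9, so x = 9.
Check: 71^9 ≡ 55 (mod 83).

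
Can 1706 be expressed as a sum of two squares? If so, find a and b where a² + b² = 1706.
5² + 41² (a=5, b=41)

Factorization: 1706 = 2 × 853
By Fermat: n is sum of two squares iff every prime p ≡ 3 (mod 4) appears to even power.
All primes ≡ 3 (mod 4) appear to even power.
Search a = 0, 1, 2, … for 1706 - a² a perfect square: first hit at a = 5: 1706 - 25 = 1681 = 41².
1706 = 5² + 41² = 25 + 1681 ✓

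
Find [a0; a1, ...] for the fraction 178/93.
[1; 1, 10, 1, 1, 1, 2]

Euclidean algorithm steps:
178 = 1 × 93 + 85
93 = 1 × 85 + 8
85 = 10 × 8 + 5
8 = 1 × 5 + 3
5 = 1 × 3 + 2
3 = 1 × 2 + 1
2 = 2 × 1 + 0
Continued fraction: [1; 1, 10, 1, 1, 1, 2]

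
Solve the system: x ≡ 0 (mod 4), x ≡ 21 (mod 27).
48

Using Chinese Remainder Theorem:
M = 4 × 27 = 108
M1 = 27, M2 = 4
y1 = 27^(-1) mod 4 = 3
y2 = 4^(-1) mod 27 = 7
x = (0×27×3 + 21×4×7) mod 108 = 48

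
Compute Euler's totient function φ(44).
20

44 = 2^2 × 11
φ(n) = n × ∏(1 - 1/p) for each prime p dividing n
φ(44) = 44 × (1 - 1/2) × (1 - 1/11) = 20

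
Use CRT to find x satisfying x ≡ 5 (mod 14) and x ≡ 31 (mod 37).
327

Using Chinese Remainder Theorem:
M = 14 × 37 = 518
M1 = 37, M2 = 14
y1 = 37^(-1) mod 14 = 11
y2 = 14^(-1) mod 37 = 8
x = (5×37×11 + 31×14×8) mod 518 = 327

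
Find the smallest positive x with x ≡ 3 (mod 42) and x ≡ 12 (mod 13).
129

Using Chinese Remainder Theorem:
M = 42 × 13 = 546
M1 = 13, M2 = 42
y1 = 13^(-1) mod 42 = 13
y2 = 42^(-1) mod 13 = 9
x = (3×13×13 + 12×42×9) mod 546 = 129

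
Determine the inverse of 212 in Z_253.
37

gcd(212, 253) = 1, so the inverse exists.
Extended Euclidean algorithm on (253, 212):
253 = 1 × 212 + 41  ⟹  41 = (1)·253 + (-1)·212
212 = 5 × 41 + 7  ⟹  7 = (-5)·253 + (6)·212
41 = 5 × 7 + 6  ⟹  6 = (26)·253 + (-31)·212
7 = 1 × 6 + 1  ⟹  1 = (-31)·253 + (37)·212
So (37)·212 ≡ 1 (mod 253), i.e. 212^(-1) ≡ 37 (mod 253).
Check: 212 × 37 = 7844 ≡ 1 (mod 253)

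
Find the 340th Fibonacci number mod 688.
243

Matrix identity: Q^n = [[F_(n+1), F_n], [F_n, F_(n-1)]] with Q = [[1,1],[1,0]].
n = 340 = 101010100₂. Square-and-multiply, entries mod 688:
Q^1 = [[1,1],[1,0]]
Q^2 = (Q^1)² = [[2,1],[1,1]]
Q^5 = (Q^2)²·Q = [[8,5],[5,3]]
Q^10 = (Q^5)² = [[89,55],[55,34]]
Q^21 = (Q^10)²·Q = [[511,626],[626,573]]
Q^42 = (Q^21)² = [[85,216],[216,557]]
Q^85 = (Q^42)²·Q = [[601,217],[217,384]]
Q^170 = (Q^85)² = [[306,465],[465,529]]
Q^340 = (Q^170)² = [[261,243],[243,18]]
F_340 mod 688 = Q^340[0][1] = 243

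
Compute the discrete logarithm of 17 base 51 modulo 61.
19

Baby-step giant-step with step n = ⌈√61⌉ = 8.
Baby steps 51^j mod 61 (j:value) for j=0..7: 0:1, 1:51, 2:39, 3:37, 4:57, 5:40, 6:27, 7:35.
Giant-step multiplier: 51^(-8) ≡ 51^(60-8) = 51^52 ≡ 42 (mod 61).
Giant steps γ_i = 17·42^i mod 61: γ_0=17, γ_1=43, γ_2=37 (in table at j=3).
x = i·n + j = 2·8 + 3 = 19.
Check: 51^19 ≡ 17 (mod 61).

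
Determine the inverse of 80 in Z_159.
2

gcd(80, 159) = 1, so the inverse exists.
Extended Euclidean algorithm on (159, 80):
159 = 1 × 80 + 79  ⟹  79 = (1)·159 + (-1)·80
80 = 1 × 79 + 1  ⟹  1 = (-1)·159 + (2)·80
So (2)·80 ≡ 1 (mod 159), i.e. 80^(-1) ≡ 2 (mod 159).
Check: 80 × 2 = 160 ≡ 1 (mod 159)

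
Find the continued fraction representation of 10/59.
[0; 5, 1, 9]

Euclidean algorithm steps:
10 = 0 × 59 + 10
59 = 5 × 10 + 9
10 = 1 × 9 + 1
9 = 9 × 1 + 0
Continued fraction: [0; 5, 1, 9]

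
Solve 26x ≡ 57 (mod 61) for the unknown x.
x ≡ 28 (mod 61)

gcd(26, 61) = 1, which divides 57, so solutions exist.
Find 26^(-1) mod 61 by the extended Euclidean algorithm:
61 = 2 × 26 + 9  ⟹  9 = (1)·61 + (-2)·26
26 = 2 × 9 + 8  ⟹  8 = (-2)·61 + (5)·26
9 = 1 × 8 + 1  ⟹  1 = (3)·61 + (-7)·26
So (-7)·26 ≡ 1 (mod 61), i.e. 26^(-1) ≡ -7 ≡ 54 (mod 61).
x ≡ 54 × 57 = 3078 ≡ 28 (mod 61).
Check: 26 × 28 = 728 ≡ 57 (mod 61).
Unique solution: x ≡ 28 (mod 61)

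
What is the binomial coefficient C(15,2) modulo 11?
6

Using Lucas' theorem:
Write n=15 and k=2 in base 11:
n in base 11: [1, 4]
k in base 11: [0, 2]
C(15,2) mod 11 = ∏ C(n_i, k_i) mod 11
Digit binomials (mod 11): C(1,0) = 1; C(4,2) = 6
Product: 1 × 6 = 6 ≡ 6 (mod 11)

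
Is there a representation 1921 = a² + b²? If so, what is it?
20² + 39² (a=20, b=39)

Factorization: 1921 = 17 × 113
By Fermat: n is sum of two squares iff every prime p ≡ 3 (mod 4) appears to even power.
All primes ≡ 3 (mod 4) appear to even power.
Search a = 0, 1, 2, … for 1921 - a² a perfect square: first hit at a = 20: 1921 - 400 = 1521 = 39².
1921 = 20² + 39² = 400 + 1521 ✓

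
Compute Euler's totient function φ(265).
208

265 = 5 × 53
φ(n) = n × ∏(1 - 1/p) for each prime p dividing n
φ(265) = 265 × (1 - 1/5) × (1 - 1/53) = 208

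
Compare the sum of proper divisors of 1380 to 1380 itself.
abundant

Proper divisors of 1380: sum = 1 + 2 + 3 + 4 + 5 + 6 + 10 + 12 + ... + 276 + 345 + 460 + 690 (23 divisors) = 2652
Since 2652 > 1380, 1380 is abundant.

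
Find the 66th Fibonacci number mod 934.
340

Matrix identity: Q^n = [[F_(n+1), F_n], [F_n, F_(n-1)]] with Q = [[1,1],[1,0]].
n = 66 = 1000010₂. Square-and-multiply, entries mod 934:
Q^1 = [[1,1],[1,0]]
Q^2 = (Q^1)² = [[2,1],[1,1]]
Q^4 = (Q^2)² = [[5,3],[3,2]]
Q^8 = (Q^4)² = [[34,21],[21,13]]
Q^16 = (Q^8)² = [[663,53],[53,610]]
Q^33 = (Q^16)²·Q = [[817,596],[596,221]]
Q^66 = (Q^33)² = [[909,340],[340,569]]
F_66 mod 934 = Q^66[0][1] = 340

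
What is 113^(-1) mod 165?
92

gcd(113, 165) = 1, so the inverse exists.
Extended Euclidean algorithm on (165, 113):
165 = 1 × 113 + 52  ⟹  52 = (1)·165 + (-1)·113
113 = 2 × 52 + 9  ⟹  9 = (-2)·165 + (3)·113
52 = 5 × 9 + 7  ⟹  7 = (11)·165 + (-16)·113
9 = 1 × 7 + 2  ⟹  2 = (-13)·165 + (19)·113
7 = 3 × 2 + 1  ⟹  1 = (50)·165 + (-73)·113
So (-73)·113 ≡ 1 (mod 165), i.e. 113^(-1) ≡ -73 ≡ 92 (mod 165).
Check: 113 × 92 = 10396 ≡ 1 (mod 165)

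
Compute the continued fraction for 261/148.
[1; 1, 3, 4, 2, 1, 2]

Euclidean algorithm steps:
261 = 1 × 148 + 113
148 = 1 × 113 + 35
113 = 3 × 35 + 8
35 = 4 × 8 + 3
8 = 2 × 3 + 2
3 = 1 × 2 + 1
2 = 2 × 1 + 0
Continued fraction: [1; 1, 3, 4, 2, 1, 2]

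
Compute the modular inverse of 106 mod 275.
96

gcd(106, 275) = 1, so the inverse exists.
Extended Euclidean algorithm on (275, 106):
275 = 2 × 106 + 63  ⟹  63 = (1)·275 + (-2)·106
106 = 1 × 63 + 43  ⟹  43 = (-1)·275 + (3)·106
63 = 1 × 43 + 20  ⟹  20 = (2)·275 + (-5)·106
43 = 2 × 20 + 3  ⟹  3 = (-5)·275 + (13)·106
20 = 6 × 3 + 2  ⟹  2 = (32)·275 + (-83)·106
3 = 1 × 2 + 1  ⟹  1 = (-37)·275 + (96)·106
So (96)·106 ≡ 1 (mod 275), i.e. 106^(-1) ≡ 96 (mod 275).
Check: 106 × 96 = 10176 ≡ 1 (mod 275)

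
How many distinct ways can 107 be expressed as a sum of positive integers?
431149389

p(n) counts ways to write n as a sum of positive integers (order ignored).
Euler's pentagonal recurrence: p(k) = p(k-1) + p(k-2) - p(k-5) - p(k-7) + p(k-12) + p(k-15) - ... (offsets j(3j∓1)/2, signs ++--, p(0)=1, p(<0)=0).
DP table for k = 0..106: p(0)=1, p(1)=1, p(2)=2, p(3)=3, p(4)=5, p(5)=7, p(6)=11, p(7)=15, p(8)=22, p(9)=30, p(10)=42, p(11)=56, p(12)=77, p(13)=101, p(14)=135, p(15)=176, p(16)=231, p(17)=297, p(18)=385, p(19)=490, p(20)=627, p(21)=792, p(22)=1002, p(23)=1255, p(24)=1575, p(25)=1958, p(26)=2436, p(27)=3010, p(28)=3718, p(29)=4565, p(30)=5604, p(31)=6842, p(32)=8349, p(33)=10143, p(34)=12310, p(35)=14883, p(36)=17977, p(37)=21637, p(38)=26015, p(39)=31185, p(40)=37338, p(41)=44583, p(42)=53174, p(43)=63261, p(44)=75175, p(45)=89134, p(46)=105558, p(47)=124754, p(48)=147273, p(49)=173525, p(50)=204226, p(51)=239943, p(52)=281589, p(53)=329931, p(54)=386155, p(55)=451276, p(56)=526823, p(57)=614154, p(58)=715220, p(59)=831820, p(60)=966467, p(61)=1121505, p(62)=1300156, p(63)=1505499, p(64)=1741630, p(65)=2012558, p(66)=2323520, p(67)=2679689, p(68)=3087735, p(69)=3554345, p(70)=4087968, p(71)=4697205, p(72)=5392783, p(73)=6185689, p(74)=7089500, p(75)=8118264, p(76)=9289091, p(77)=10619863, p(78)=12132164, p(79)=13848650, p(80)=15796476, p(81)=18004327, p(82)=20506255, p(83)=23338469, p(84)=26543660, p(85)=30167357, p(86)=34262962, p(87)=38887673, p(88)=44108109, p(89)=49995925, p(90)=56634173, p(91)=64112359, p(92)=72533807, p(93)=82010177, p(94)=92669720, p(95)=104651419, p(96)=118114304, p(97)=133230930, p(98)=150198136, p(99)=169229875, p(100)=190569292, p(101)=214481126, p(102)=241265379, p(103)=271248950, p(104)=304801365, p(105)=342325709, p(106)=384276336.
Final step: p(107) = p(106) + p(105) - p(102) - p(100) + p(95) + p(92) - p(85) - p(81) + p(72) + p(67) - p(56) - p(50) + p(37) + p(30) - p(15) - p(7)
= 384276336 + 342325709 - 241265379 - 190569292 + 104651419 + 72533807 - 30167357 - 18004327 + 5392783 + 2679689 - 526823 - 204226 + 21637 + 5604 - 176 - 15
= 431149389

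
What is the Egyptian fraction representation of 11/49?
1/5 + 1/41 + 1/10045

Greedy algorithm:
11/49: ceiling(49/11) = 5, use 1/5
6/245: ceiling(245/6) = 41, use 1/41
1/10045: ceiling(10045/1) = 10045, use 1/10045
Result: 11/49 = 1/5 + 1/41 + 1/10045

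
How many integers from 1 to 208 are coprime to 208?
96

208 = 2^4 × 13
φ(n) = n × ∏(1 - 1/p) for each prime p dividing n
φ(208) = 208 × (1 - 1/2) × (1 - 1/13) = 96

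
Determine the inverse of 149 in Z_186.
5

gcd(149, 186) = 1, so the inverse exists.
Extended Euclidean algorithm on (186, 149):
186 = 1 × 149 + 37  ⟹  37 = (1)·186 + (-1)·149
149 = 4 × 37 + 1  ⟹  1 = (-4)·186 + (5)·149
So (5)·149 ≡ 1 (mod 186), i.e. 149^(-1) ≡ 5 (mod 186).
Check: 149 × 5 = 745 ≡ 1 (mod 186)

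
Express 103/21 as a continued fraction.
[4; 1, 9, 2]

Euclidean algorithm steps:
103 = 4 × 21 + 19
21 = 1 × 19 + 2
19 = 9 × 2 + 1
2 = 2 × 1 + 0
Continued fraction: [4; 1, 9, 2]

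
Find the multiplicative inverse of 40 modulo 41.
40

gcd(40, 41) = 1, so the inverse exists.
Extended Euclidean algorithm on (41, 40):
41 = 1 × 40 + 1  ⟹  1 = (1)·41 + (-1)·40
So (-1)·40 ≡ 1 (mod 41), i.e. 40^(-1) ≡ -1 ≡ 40 (mod 41).
Check: 40 × 40 = 1600 ≡ 1 (mod 41)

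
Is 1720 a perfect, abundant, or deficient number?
abundant

Proper divisors of 1720: sum = 1 + 2 + 4 + 5 + 8 + 10 + 20 + 40 + 43 + 86 + 172 + 215 + 344 + 430 + 860 = 2240
Since 2240 > 1720, 1720 is abundant.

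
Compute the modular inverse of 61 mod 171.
157

gcd(61, 171) = 1, so the inverse exists.
Extended Euclidean algorithm on (171, 61):
171 = 2 × 61 + 49  ⟹  49 = (1)·171 + (-2)·61
61 = 1 × 49 + 12  ⟹  12 = (-1)·171 + (3)·61
49 = 4 × 12 + 1  ⟹  1 = (5)·171 + (-14)·61
So (-14)·61 ≡ 1 (mod 171), i.e. 61^(-1) ≡ -14 ≡ 157 (mod 171).
Check: 61 × 157 = 9577 ≡ 1 (mod 171)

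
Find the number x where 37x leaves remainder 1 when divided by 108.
73

gcd(37, 108) = 1, so the inverse exists.
Extended Euclidean algorithm on (108, 37):
108 = 2 × 37 + 34  ⟹  34 = (1)·108 + (-2)·37
37 = 1 × 34 + 3  ⟹  3 = (-1)·108 + (3)·37
34 = 11 × 3 + 1  ⟹  1 = (12)·108 + (-35)·37
So (-35)·37 ≡ 1 (mod 108), i.e. 37^(-1) ≡ -35 ≡ 73 (mod 108).
Check: 37 × 73 = 2701 ≡ 1 (mod 108)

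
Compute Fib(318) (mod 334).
88

Matrix identity: Q^n = [[F_(n+1), F_n], [F_n, F_(n-1)]] with Q = [[1,1],[1,0]].
n = 318 = 100111110₂. Square-and-multiply, entries mod 334:
Q^1 = [[1,1],[1,0]]
Q^2 = (Q^1)² = [[2,1],[1,1]]
Q^4 = (Q^2)² = [[5,3],[3,2]]
Q^9 = (Q^4)²·Q = [[55,34],[34,21]]
Q^19 = (Q^9)²·Q = [[85,173],[173,246]]
Q^39 = (Q^19)²·Q = [[229,80],[80,149]]
Q^79 = (Q^39)²·Q = [[237,57],[57,180]]
Q^159 = (Q^79)²·Q = [[21,300],[300,55]]
Q^318 = (Q^159)² = [[261,88],[88,173]]
F_318 mod 334 = Q^318[0][1] = 88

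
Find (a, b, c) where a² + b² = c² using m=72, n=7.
(5135, 1008, 5233)

Euclid's formula: a = m² - n², b = 2mn, c = m² + n²
m = 72, n = 7
a = 72² - 7² = 5184 - 49 = 5135
b = 2 × 72 × 7 = 1008
c = 72² + 7² = 5184 + 49 = 5233
Verification: 5135² + 1008² = 26368225 + 1016064 = 27384289 = 5233² ✓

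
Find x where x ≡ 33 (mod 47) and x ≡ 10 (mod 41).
174

Using Chinese Remainder Theorem:
M = 47 × 41 = 1927
M1 = 41, M2 = 47
y1 = 41^(-1) mod 47 = 39
y2 = 47^(-1) mod 41 = 7
x = (33×41×39 + 10×47×7) mod 1927 = 174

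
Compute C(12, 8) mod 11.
0

Using Lucas' theorem:
Write n=12 and k=8 in base 11:
n in base 11: [1, 1]
k in base 11: [0, 8]
C(12,8) mod 11 = ∏ C(n_i, k_i) mod 11
Digit binomials (mod 11): C(1,0) = 1; C(1,8) = 0 (k_i > n_i)
Product: 1 × 0 = 0 ≡ 0 (mod 11)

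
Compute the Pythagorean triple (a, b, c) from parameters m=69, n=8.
(4697, 1104, 4825)

Euclid's formula: a = m² - n², b = 2mn, c = m² + n²
m = 69, n = 8
a = 69² - 8² = 4761 - 64 = 4697
b = 2 × 69 × 8 = 1104
c = 69² + 8² = 4761 + 64 = 4825
Verification: 4697² + 1104² = 22061809 + 1218816 = 23280625 = 4825² ✓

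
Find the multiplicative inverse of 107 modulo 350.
193

gcd(107, 350) = 1, so the inverse exists.
Extended Euclidean algorithm on (350, 107):
350 = 3 × 107 + 29  ⟹  29 = (1)·350 + (-3)·107
107 = 3 × 29 + 20  ⟹  20 = (-3)·350 + (10)·107
29 = 1 × 20 + 9  ⟹  9 = (4)·350 + (-13)·107
20 = 2 × 9 + 2  ⟹  2 = (-11)·350 + (36)·107
9 = 4 × 2 + 1  ⟹  1 = (48)·350 + (-157)·107
So (-157)·107 ≡ 1 (mod 350), i.e. 107^(-1) ≡ -157 ≡ 193 (mod 350).
Check: 107 × 193 = 20651 ≡ 1 (mod 350)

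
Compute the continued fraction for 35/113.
[0; 3, 4, 2, 1, 2]

Euclidean algorithm steps:
35 = 0 × 113 + 35
113 = 3 × 35 + 8
35 = 4 × 8 + 3
8 = 2 × 3 + 2
3 = 1 × 2 + 1
2 = 2 × 1 + 0
Continued fraction: [0; 3, 4, 2, 1, 2]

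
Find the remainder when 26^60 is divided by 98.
36

Repeated squaring. Binary of 60 = 111100.
26^1 ≡ 26 (mod 98); 26^2 ≡ 88 (mod 98); 26^4 ≡ 2 (mod 98); 26^8 ≡ 4 (mod 98); 26^16 ≡ 16 (mod 98); 26^32 ≡ 60 (mod 98)
26^60 = 26^4 × 26^8 × 26^16 × 26^32 ≡ 36 (mod 98)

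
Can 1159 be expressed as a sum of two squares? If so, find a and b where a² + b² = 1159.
Not possible

Factorization: 1159 = 19 × 61
By Fermat: n is sum of two squares iff every prime p ≡ 3 (mod 4) appears to even power.
Prime(s) ≡ 3 (mod 4) with odd exponent: [(19, 1)]
Therefore 1159 cannot be expressed as a² + b².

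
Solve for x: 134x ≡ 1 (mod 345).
224

gcd(134, 345) = 1, so the inverse exists.
Extended Euclidean algorithm on (345, 134):
345 = 2 × 134 + 77  ⟹  77 = (1)·345 + (-2)·134
134 = 1 × 77 + 57  ⟹  57 = (-1)·345 + (3)·134
77 = 1 × 57 + 20  ⟹  20 = (2)·345 + (-5)·134
57 = 2 × 20 + 17  ⟹  17 = (-5)·345 + (13)·134
20 = 1 × 17 + 3  ⟹  3 = (7)·345 + (-18)·134
17 = 5 × 3 + 2  ⟹  2 = (-40)·345 + (103)·134
3 = 1 × 2 + 1  ⟹  1 = (47)·345 + (-121)·134
So (-121)·134 ≡ 1 (mod 345), i.e. 134^(-1) ≡ -121 ≡ 224 (mod 345).
Check: 134 × 224 = 30016 ≡ 1 (mod 345)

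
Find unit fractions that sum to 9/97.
1/11 + 1/534 + 1/569778

Greedy algorithm:
9/97: ceiling(97/9) = 11, use 1/11
2/1067: ceiling(1067/2) = 534, use 1/534
1/569778: ceiling(569778/1) = 569778, use 1/569778
Result: 9/97 = 1/11 + 1/534 + 1/569778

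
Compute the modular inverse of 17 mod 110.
13

gcd(17, 110) = 1, so the inverse exists.
Extended Euclidean algorithm on (110, 17):
110 = 6 × 17 + 8  ⟹  8 = (1)·110 + (-6)·17
17 = 2 × 8 + 1  ⟹  1 = (-2)·110 + (13)·17
So (13)·17 ≡ 1 (mod 110), i.e. 17^(-1) ≡ 13 (mod 110).
Check: 17 × 13 = 221 ≡ 1 (mod 110)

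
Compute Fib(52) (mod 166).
57

Matrix identity: Q^n = [[F_(n+1), F_n], [F_n, F_(n-1)]] with Q = [[1,1],[1,0]].
n = 52 = 110100₂. Square-and-multiply, entries mod 166:
Q^1 = [[1,1],[1,0]]
Q^3 = (Q^1)²·Q = [[3,2],[2,1]]
Q^6 = (Q^3)² = [[13,8],[8,5]]
Q^13 = (Q^6)²·Q = [[45,67],[67,144]]
Q^26 = (Q^13)² = [[40,47],[47,159]]
Q^52 = (Q^26)² = [[157,57],[57,100]]
F_52 mod 166 = Q^52[0][1] = 57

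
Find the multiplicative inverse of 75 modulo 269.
165

gcd(75, 269) = 1, so the inverse exists.
Extended Euclidean algorithm on (269, 75):
269 = 3 × 75 + 44  ⟹  44 = (1)·269 + (-3)·75
75 = 1 × 44 + 31  ⟹  31 = (-1)·269 + (4)·75
44 = 1 × 31 + 13  ⟹  13 = (2)·269 + (-7)·75
31 = 2 × 13 + 5  ⟹  5 = (-5)·269 + (18)·75
13 = 2 × 5 + 3  ⟹  3 = (12)·269 + (-43)·75
5 = 1 × 3 + 2  ⟹  2 = (-17)·269 + (61)·75
3 = 1 × 2 + 1  ⟹  1 = (29)·269 + (-104)·75
So (-104)·75 ≡ 1 (mod 269), i.e. 75^(-1) ≡ -104 ≡ 165 (mod 269).
Check: 75 × 165 = 12375 ≡ 1 (mod 269)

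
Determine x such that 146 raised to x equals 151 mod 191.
161

Baby-step giant-step with step n = ⌈√191⌉ = 14.
Baby steps 146^j mod 191 (j:value) for j=0..13: 0:1, 1:146, 2:115, 3:173, 4:46, 5:31, 6:133, 7:127, 8:15, 9:89, 10:6, 11:112, 12:117, 13:83.
Giant-step multiplier: 146^(-14) ≡ 146^(190-14) = 146^176 ≡ 9 (mod 191).
Giant steps γ_i = 151·9^i mod 191: γ_0=151, γ_1=22, γ_2=7, γ_3=63, γ_4=185, γ_5=137, γ_6=87, γ_7=19, γ_8=171, γ_9=11, γ_10=99, γ_11=127 (in table at j=7).
x = i·n + j = 11·14 + 7 = 161.
Check: 146^161 ≡ 151 (mod 191).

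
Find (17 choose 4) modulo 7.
0

Using Lucas' theorem:
Write n=17 and k=4 in base 7:
n in base 7: [2, 3]
k in base 7: [0, 4]
C(17,4) mod 7 = ∏ C(n_i, k_i) mod 7
Digit binomials (mod 7): C(2,0) = 1; C(3,4) = 0 (k_i > n_i)
Product: 1 × 0 = 0 ≡ 0 (mod 7)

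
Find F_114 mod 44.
36

Matrix identity: Q^n = [[F_(n+1), F_n], [F_n, F_(n-1)]] with Q = [[1,1],[1,0]].
n = 114 = 1110010₂. Square-and-multiply, entries mod 44:
Q^1 = [[1,1],[1,0]]
Q^3 = (Q^1)²·Q = [[3,2],[2,1]]
Q^7 = (Q^3)²·Q = [[21,13],[13,8]]
Q^14 = (Q^7)² = [[38,25],[25,13]]
Q^28 = (Q^14)² = [[1,43],[43,2]]
Q^57 = (Q^28)²·Q = [[43,2],[2,41]]
Q^114 = (Q^57)² = [[5,36],[36,13]]
F_114 mod 44 = Q^114[0][1] = 36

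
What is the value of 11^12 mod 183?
1

Repeated squaring. Binary of 12 = 1100.
11^1 ≡ 11 (mod 183); 11^2 ≡ 121 (mod 183); 11^4 ≡ 1 (mod 183); 11^8 ≡ 1 (mod 183)
11^12 = 11^4 × 11^8 ≡ 1 (mod 183)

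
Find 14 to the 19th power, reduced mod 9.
5

Repeated squaring. Binary of 19 = 10011.
14^1 ≡ 5 (mod 9); 14^2 ≡ 7 (mod 9); 14^4 ≡ 4 (mod 9); 14^8 ≡ 7 (mod 9); 14^16 ≡ 4 (mod 9)
14^19 = 14^1 × 14^2 × 14^16 ≡ 5 (mod 9)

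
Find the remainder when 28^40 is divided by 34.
16

Repeated squaring. Binary of 40 = 101000.
28^1 ≡ 28 (mod 34); 28^2 ≡ 2 (mod 34); 28^4 ≡ 4 (mod 34); 28^8 ≡ 16 (mod 34); 28^16 ≡ 18 (mod 34); 28^32 ≡ 18 (mod 34)
28^40 = 28^8 × 28^32 ≡ 16 (mod 34)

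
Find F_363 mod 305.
2

Matrix identity: Q^n = [[F_(n+1), F_n], [F_n, F_(n-1)]] with Q = [[1,1],[1,0]].
n = 363 = 101101011₂. Square-and-multiply, entries mod 305:
Q^1 = [[1,1],[1,0]]
Q^2 = (Q^1)² = [[2,1],[1,1]]
Q^5 = (Q^2)²·Q = [[8,5],[5,3]]
Q^11 = (Q^5)²·Q = [[144,89],[89,55]]
Q^22 = (Q^11)² = [[292,21],[21,271]]
Q^45 = (Q^22)²·Q = [[233,0],[0,233]]
Q^90 = (Q^45)² = [[304,0],[0,304]]
Q^181 = (Q^90)²·Q = [[1,1],[1,0]]
Q^363 = (Q^181)²·Q = [[3,2],[2,1]]
F_363 mod 305 = Q^363[0][1] = 2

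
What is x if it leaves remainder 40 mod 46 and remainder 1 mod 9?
316

Using Chinese Remainder Theorem:
M = 46 × 9 = 414
M1 = 9, M2 = 46
y1 = 9^(-1) mod 46 = 41
y2 = 46^(-1) mod 9 = 1
x = (40×9×41 + 1×46×1) mod 414 = 316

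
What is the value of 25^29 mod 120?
25

Repeated squaring. Binary of 29 = 11101.
25^1 ≡ 25 (mod 120); 25^2 ≡ 25 (mod 120); 25^4 ≡ 25 (mod 120); 25^8 ≡ 25 (mod 120); 25^16 ≡ 25 (mod 120)
25^29 = 25^1 × 25^4 × 25^8 × 25^16 ≡ 25 (mod 120)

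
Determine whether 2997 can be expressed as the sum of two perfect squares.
9² + 54² (a=9, b=54)

Factorization: 2997 = 3^4 × 37
By Fermat: n is sum of two squares iff every prime p ≡ 3 (mod 4) appears to even power.
All primes ≡ 3 (mod 4) appear to even power.
Search a = 0, 1, 2, … for 2997 - a² a perfect square: first hit at a = 9: 2997 - 81 = 2916 = 54².
2997 = 9² + 54² = 81 + 2916 ✓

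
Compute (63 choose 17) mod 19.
0

Using Lucas' theorem:
Write n=63 and k=17 in base 19:
n in base 19: [3, 6]
k in base 19: [0, 17]
C(63,17) mod 19 = ∏ C(n_i, k_i) mod 19
Digit binomials (mod 19): C(3,0) = 1; C(6,17) = 0 (k_i > n_i)
Product: 1 × 0 = 0 ≡ 0 (mod 19)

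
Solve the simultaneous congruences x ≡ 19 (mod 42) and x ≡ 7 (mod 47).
1699

Using Chinese Remainder Theorem:
M = 42 × 47 = 1974
M1 = 47, M2 = 42
y1 = 47^(-1) mod 42 = 17
y2 = 42^(-1) mod 47 = 28
x = (19×47×17 + 7×42×28) mod 1974 = 1699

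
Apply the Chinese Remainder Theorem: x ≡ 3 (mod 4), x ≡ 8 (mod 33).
107

Using Chinese Remainder Theorem:
M = 4 × 33 = 132
M1 = 33, M2 = 4
y1 = 33^(-1) mod 4 = 1
y2 = 4^(-1) mod 33 = 25
x = (3×33×1 + 8×4×25) mod 132 = 107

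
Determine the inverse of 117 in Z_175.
3

gcd(117, 175) = 1, so the inverse exists.
Extended Euclidean algorithm on (175, 117):
175 = 1 × 117 + 58  ⟹  58 = (1)·175 + (-1)·117
117 = 2 × 58 + 1  ⟹  1 = (-2)·175 + (3)·117
So (3)·117 ≡ 1 (mod 175), i.e. 117^(-1) ≡ 3 (mod 175).
Check: 117 × 3 = 351 ≡ 1 (mod 175)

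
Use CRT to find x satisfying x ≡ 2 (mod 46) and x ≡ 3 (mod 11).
278

Using Chinese Remainder Theorem:
M = 46 × 11 = 506
M1 = 11, M2 = 46
y1 = 11^(-1) mod 46 = 21
y2 = 46^(-1) mod 11 = 6
x = (2×11×21 + 3×46×6) mod 506 = 278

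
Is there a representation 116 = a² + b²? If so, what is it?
4² + 10² (a=4, b=10)

Factorization: 116 = 2^2 × 29
By Fermat: n is sum of two squares iff every prime p ≡ 3 (mod 4) appears to even power.
All primes ≡ 3 (mod 4) appear to even power.
Search a = 0, 1, 2, … for 116 - a² a perfect square: first hit at a = 4: 116 - 16 = 100 = 10².
116 = 4² + 10² = 16 + 100 ✓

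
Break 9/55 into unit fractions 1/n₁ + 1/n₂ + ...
1/7 + 1/49 + 1/2695

Greedy algorithm:
9/55: ceiling(55/9) = 7, use 1/7
8/385: ceiling(385/8) = 49, use 1/49
1/2695: ceiling(2695/1) = 2695, use 1/2695
Result: 9/55 = 1/7 + 1/49 + 1/2695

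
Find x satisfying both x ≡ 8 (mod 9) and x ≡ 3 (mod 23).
26

Using Chinese Remainder Theorem:
M = 9 × 23 = 207
M1 = 23, M2 = 9
y1 = 23^(-1) mod 9 = 2
y2 = 9^(-1) mod 23 = 18
x = (8×23×2 + 3×9×18) mod 207 = 26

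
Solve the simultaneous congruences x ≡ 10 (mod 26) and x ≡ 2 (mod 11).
244

Using Chinese Remainder Theorem:
M = 26 × 11 = 286
M1 = 11, M2 = 26
y1 = 11^(-1) mod 26 = 19
y2 = 26^(-1) mod 11 = 3
x = (10×11×19 + 2×26×3) mod 286 = 244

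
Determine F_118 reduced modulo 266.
169

Matrix identity: Q^n = [[F_(n+1), F_n], [F_n, F_(n-1)]] with Q = [[1,1],[1,0]].
n = 118 = 1110110₂. Square-and-multiply, entries mod 266:
Q^1 = [[1,1],[1,0]]
Q^3 = (Q^1)²·Q = [[3,2],[2,1]]
Q^7 = (Q^3)²·Q = [[21,13],[13,8]]
Q^14 = (Q^7)² = [[78,111],[111,233]]
Q^29 = (Q^14)²·Q = [[258,51],[51,207]]
Q^59 = (Q^29)²·Q = [[46,5],[5,41]]
Q^118 = (Q^59)² = [[13,169],[169,110]]
F_118 mod 266 = Q^118[0][1] = 169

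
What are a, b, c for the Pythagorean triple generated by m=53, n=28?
(2025, 2968, 3593)

Euclid's formula: a = m² - n², b = 2mn, c = m² + n²
m = 53, n = 28
a = 53² - 28² = 2809 - 784 = 2025
b = 2 × 53 × 28 = 2968
c = 53² + 28² = 2809 + 784 = 3593
Verification: 2025² + 2968² = 4100625 + 8809024 = 12909649 = 3593² ✓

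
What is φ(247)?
216

247 = 13 × 19
φ(n) = n × ∏(1 - 1/p) for each prime p dividing n
φ(247) = 247 × (1 - 1/13) × (1 - 1/19) = 216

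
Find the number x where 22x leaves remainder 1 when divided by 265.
253

gcd(22, 265) = 1, so the inverse exists.
Extended Euclidean algorithm on (265, 22):
265 = 12 × 22 + 1  ⟹  1 = (1)·265 + (-12)·22
So (-12)·22 ≡ 1 (mod 265), i.e. 22^(-1) ≡ -12 ≡ 253 (mod 265).
Check: 22 × 253 = 5566 ≡ 1 (mod 265)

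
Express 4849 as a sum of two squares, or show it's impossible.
15² + 68² (a=15, b=68)

Factorization: 4849 = 13 × 373
By Fermat: n is sum of two squares iff every prime p ≡ 3 (mod 4) appears to even power.
All primes ≡ 3 (mod 4) appear to even power.
Search a = 0, 1, 2, … for 4849 - a² a perfect square: first hit at a = 15: 4849 - 225 = 4624 = 68².
4849 = 15² + 68² = 225 + 4624 ✓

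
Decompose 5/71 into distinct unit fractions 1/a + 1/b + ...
1/15 + 1/267 + 1/94785

Greedy algorithm:
5/71: ceiling(71/5) = 15, use 1/15
4/1065: ceiling(1065/4) = 267, use 1/267
1/94785: ceiling(94785/1) = 94785, use 1/94785
Result: 5/71 = 1/15 + 1/267 + 1/94785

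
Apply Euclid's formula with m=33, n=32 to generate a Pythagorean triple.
(65, 2112, 2113)

Euclid's formula: a = m² - n², b = 2mn, c = m² + n²
m = 33, n = 32
a = 33² - 32² = 1089 - 1024 = 65
b = 2 × 33 × 32 = 2112
c = 33² + 32² = 1089 + 1024 = 2113
Verification: 65² + 2112² = 4225 + 4460544 = 4464769 = 2113² ✓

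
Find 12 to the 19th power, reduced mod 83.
29

Repeated squaring. Binary of 19 = 10011.
12^1 ≡ 12 (mod 83); 12^2 ≡ 61 (mod 83); 12^4 ≡ 69 (mod 83); 12^8 ≡ 30 (mod 83); 12^16 ≡ 70 (mod 83)
12^19 = 12^1 × 12^2 × 12^16 ≡ 29 (mod 83)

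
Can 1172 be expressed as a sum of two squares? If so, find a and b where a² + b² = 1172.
4² + 34² (a=4, b=34)

Factorization: 1172 = 2^2 × 293
By Fermat: n is sum of two squares iff every prime p ≡ 3 (mod 4) appears to even power.
All primes ≡ 3 (mod 4) appear to even power.
Search a = 0, 1, 2, … for 1172 - a² a perfect square: first hit at a = 4: 1172 - 16 = 1156 = 34².
1172 = 4² + 34² = 16 + 1156 ✓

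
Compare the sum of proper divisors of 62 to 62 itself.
deficient

Proper divisors of 62: sum = 1 + 2 + 31 = 34
Since 34 < 62, 62 is deficient.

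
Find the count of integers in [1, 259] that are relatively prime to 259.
216

259 = 7 × 37
φ(n) = n × ∏(1 - 1/p) for each prime p dividing n
φ(259) = 259 × (1 - 1/7) × (1 - 1/37) = 216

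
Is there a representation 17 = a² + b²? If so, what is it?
1² + 4² (a=1, b=4)

Factorization: 17 = 17
By Fermat: n is sum of two squares iff every prime p ≡ 3 (mod 4) appears to even power.
All primes ≡ 3 (mod 4) appear to even power.
Search a = 0, 1, 2, … for 17 - a² a perfect square: first hit at a = 1: 17 - 1 = 16 = 4².
17 = 1² + 4² = 1 + 16 ✓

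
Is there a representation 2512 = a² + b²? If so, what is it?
24² + 44² (a=24, b=44)

Factorization: 2512 = 2^4 × 157
By Fermat: n is sum of two squares iff every prime p ≡ 3 (mod 4) appears to even power.
All primes ≡ 3 (mod 4) appear to even power.
Search a = 0, 1, 2, … for 2512 - a² a perfect square: first hit at a = 24: 2512 - 576 = 1936 = 44².
2512 = 24² + 44² = 576 + 1936 ✓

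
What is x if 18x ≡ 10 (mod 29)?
x ≡ 7 (mod 29)

gcd(18, 29) = 1, which divides 10, so solutions exist.
Find 18^(-1) mod 29 by the extended Euclidean algorithm:
29 = 1 × 18 + 11  ⟹  11 = (1)·29 + (-1)·18
18 = 1 × 11 + 7  ⟹  7 = (-1)·29 + (2)·18
11 = 1 × 7 + 4  ⟹  4 = (2)·29 + (-3)·18
7 = 1 × 4 + 3  ⟹  3 = (-3)·29 + (5)·18
4 = 1 × 3 + 1  ⟹  1 = (5)·29 + (-8)·18
So (-8)·18 ≡ 1 (mod 29), i.e. 18^(-1) ≡ -8 ≡ 21 (mod 29).
x ≡ 21 × 10 = 210 ≡ 7 (mod 29).
Check: 18 × 7 = 126 ≡ 10 (mod 29).
Unique solution: x ≡ 7 (mod 29)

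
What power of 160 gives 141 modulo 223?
117

Baby-step giant-step with step n = ⌈√223⌉ = 15.
Baby steps 160^j mod 223 (j:value) for j=0..14: 0:1, 1:160, 2:178, 3:159, 4:18, 5:204, 6:82, 7:186, 8:101, 9:104, 10:138, 11:3, 12:34, 13:88, 14:31.
Giant-step multiplier: 160^(-15) ≡ 160^(222-15) = 160^207 ≡ 95 (mod 223).
Giant steps γ_i = 141·95^i mod 223: γ_0=141, γ_1=15, γ_2=87, γ_3=14, γ_4=215, γ_5=132, γ_6=52, γ_7=34 (in table at j=12).
x = i·n + j = 7·15 + 12 = 117.
Check: 160^117 ≡ 141 (mod 223).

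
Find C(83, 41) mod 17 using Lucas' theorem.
3

Using Lucas' theorem:
Write n=83 and k=41 in base 17:
n in base 17: [4, 15]
k in base 17: [2, 7]
C(83,41) mod 17 = ∏ C(n_i, k_i) mod 17
Digit binomials (mod 17): C(4,2) = 6; C(15,7) = 6435 ≡ 9
Product: 6 × 9 = 54 ≡ 3 (mod 17)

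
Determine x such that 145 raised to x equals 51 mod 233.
48

Baby-step giant-step with step n = ⌈√233⌉ = 16.
Baby steps 145^j mod 233 (j:value) for j=0..15: 0:1, 1:145, 2:55, 3:53, 4:229, 5:119, 6:13, 7:21, 8:16, 9:223, 10:181, 11:149, 12:169, 13:40, 14:208, 15:103.
Giant-step multiplier: 145^(-16) ≡ 145^(232-16) = 145^216 ≡ 152 (mod 233).
Giant steps γ_i = 51·152^i mod 233: γ_0=51, γ_1=63, γ_2=23, γ_3=1 (in table at j=0).
x = i·n + j = 3·16 + 0 = 48.
Check: 145^48 ≡ 51 (mod 233).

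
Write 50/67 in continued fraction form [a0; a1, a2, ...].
[0; 1, 2, 1, 16]

Euclidean algorithm steps:
50 = 0 × 67 + 50
67 = 1 × 50 + 17
50 = 2 × 17 + 16
17 = 1 × 16 + 1
16 = 16 × 1 + 0
Continued fraction: [0; 1, 2, 1, 16]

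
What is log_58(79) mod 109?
5

Baby-step giant-step with step n = ⌈√109⌉ = 11.
Baby steps 58^j mod 109 (j:value) for j=0..10: 0:1, 1:58, 2:94, 3:2, 4:7, 5:79, 6:4, 7:14, 8:49, 9:8, 10:28.
h = 79 is already in the table at j=5, so x = 5.
Check: 58^5 ≡ 79 (mod 109).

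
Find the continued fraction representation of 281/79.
[3; 1, 1, 3, 1, 8]

Euclidean algorithm steps:
281 = 3 × 79 + 44
79 = 1 × 44 + 35
44 = 1 × 35 + 9
35 = 3 × 9 + 8
9 = 1 × 8 + 1
8 = 8 × 1 + 0
Continued fraction: [3; 1, 1, 3, 1, 8]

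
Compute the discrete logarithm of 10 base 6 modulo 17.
13

Baby-step giant-step with step n = ⌈√17⌉ = 5.
Baby steps 6^j mod 17 (j:value) for j=0..4: 0:1, 1:6, 2:2, 3:12, 4:4.
Giant-step multiplier: 6^(-5) ≡ 6^(16-5) = 6^11 ≡ 5 (mod 17).
Giant steps γ_i = 10·5^i mod 17: γ_0=10, γ_1=16, γ_2=12 (in table at j=3).
x = i·n + j = 2·5 + 3 = 13.
Check: 6^13 ≡ 10 (mod 17).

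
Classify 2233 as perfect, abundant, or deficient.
deficient

Proper divisors of 2233: sum = 1 + 7 + 11 + 29 + 77 + 203 + 319 = 647
Since 647 < 2233, 2233 is deficient.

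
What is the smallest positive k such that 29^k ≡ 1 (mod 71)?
35

71 is prime, so ord(29) divides φ(71) = 70.
Divisors of 70: 1, 2, 5, 7, 10, 14, 35, 70.
Repeated squaring: 29^1 ≡ 29, 29^2 ≡ 60, 29^4 ≡ 50, 29^8 ≡ 15, 29^16 ≡ 12, 29^32 ≡ 2, 29^64 ≡ 4 (mod 71).
Test 29^d mod 71 for each divisor d in increasing order:
29^1 ≡ 29
29^2 ≡ 60
29^5 = 29^4·29^1 ≡ 30
29^7 = 29^4·29^2·29^1 ≡ 25
29^10 = 29^8·29^2 ≡ 48
29^14 = 29^8·29^4·29^2 ≡ 57
29^35 = 29^32·29^2·29^1 ≡ 1  ← first divisor giving 1
The order is 35.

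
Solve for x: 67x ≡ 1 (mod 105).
58

gcd(67, 105) = 1, so the inverse exists.
Extended Euclidean algorithm on (105, 67):
105 = 1 × 67 + 38  ⟹  38 = (1)·105 + (-1)·67
67 = 1 × 38 + 29  ⟹  29 = (-1)·105 + (2)·67
38 = 1 × 29 + 9  ⟹  9 = (2)·105 + (-3)·67
29 = 3 × 9 + 2  ⟹  2 = (-7)·105 + (11)·67
9 = 4 × 2 + 1  ⟹  1 = (30)·105 + (-47)·67
So (-47)·67 ≡ 1 (mod 105), i.e. 67^(-1) ≡ -47 ≡ 58 (mod 105).
Check: 67 × 58 = 3886 ≡ 1 (mod 105)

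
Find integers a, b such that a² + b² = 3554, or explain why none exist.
23² + 55² (a=23, b=55)

Factorization: 3554 = 2 × 1777
By Fermat: n is sum of two squares iff every prime p ≡ 3 (mod 4) appears to even power.
All primes ≡ 3 (mod 4) appear to even power.
Search a = 0, 1, 2, … for 3554 - a² a perfect square: first hit at a = 23: 3554 - 529 = 3025 = 55².
3554 = 23² + 55² = 529 + 3025 ✓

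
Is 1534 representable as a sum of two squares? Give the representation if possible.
Not possible

Factorization: 1534 = 2 × 13 × 59
By Fermat: n is sum of two squares iff every prime p ≡ 3 (mod 4) appears to even power.
Prime(s) ≡ 3 (mod 4) with odd exponent: [(59, 1)]
Therefore 1534 cannot be expressed as a² + b².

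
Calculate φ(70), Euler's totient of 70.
24

70 = 2 × 5 × 7
φ(n) = n × ∏(1 - 1/p) for each prime p dividing n
φ(70) = 70 × (1 - 1/2) × (1 - 1/5) × (1 - 1/7) = 24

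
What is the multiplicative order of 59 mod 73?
72

73 is prime, so ord(59) divides φ(73) = 72.
Divisors of 72: 1, 2, 3, 4, 6, 8, 9, 12, 18, 24, 36, 72.
Repeated squaring: 59^1 ≡ 59, 59^2 ≡ 50, 59^4 ≡ 18, 59^8 ≡ 32, 59^16 ≡ 2, 59^32 ≡ 4, 59^64 ≡ 16 (mod 73).
Test 59^d mod 73 for each divisor d in increasing order:
59^1 ≡ 59
59^2 ≡ 50
59^3 = 59^2·59^1 ≡ 30
59^4 ≡ 18
59^6 = 59^4·59^2 ≡ 24
59^8 ≡ 32
59^9 = 59^8·59^1 ≡ 63
59^12 = 59^8·59^4 ≡ 65
59^18 = 59^16·59^2 ≡ 27
59^24 = 59^16·59^8 ≡ 64
59^36 = 59^32·59^4 ≡ 72
59^72 = 59^64·59^8 ≡ 1  ← first divisor giving 1
The order is 72.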